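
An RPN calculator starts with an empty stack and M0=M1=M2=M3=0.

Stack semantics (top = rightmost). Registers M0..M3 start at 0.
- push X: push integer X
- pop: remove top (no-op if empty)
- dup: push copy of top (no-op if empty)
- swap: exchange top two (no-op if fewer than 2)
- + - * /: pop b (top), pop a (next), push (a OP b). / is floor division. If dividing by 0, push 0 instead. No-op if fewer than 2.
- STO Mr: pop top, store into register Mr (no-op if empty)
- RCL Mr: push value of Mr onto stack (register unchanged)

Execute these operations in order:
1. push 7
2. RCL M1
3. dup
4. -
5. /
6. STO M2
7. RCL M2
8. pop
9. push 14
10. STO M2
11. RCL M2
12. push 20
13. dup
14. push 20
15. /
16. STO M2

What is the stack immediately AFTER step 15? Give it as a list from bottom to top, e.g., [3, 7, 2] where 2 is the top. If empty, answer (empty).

After op 1 (push 7): stack=[7] mem=[0,0,0,0]
After op 2 (RCL M1): stack=[7,0] mem=[0,0,0,0]
After op 3 (dup): stack=[7,0,0] mem=[0,0,0,0]
After op 4 (-): stack=[7,0] mem=[0,0,0,0]
After op 5 (/): stack=[0] mem=[0,0,0,0]
After op 6 (STO M2): stack=[empty] mem=[0,0,0,0]
After op 7 (RCL M2): stack=[0] mem=[0,0,0,0]
After op 8 (pop): stack=[empty] mem=[0,0,0,0]
After op 9 (push 14): stack=[14] mem=[0,0,0,0]
After op 10 (STO M2): stack=[empty] mem=[0,0,14,0]
After op 11 (RCL M2): stack=[14] mem=[0,0,14,0]
After op 12 (push 20): stack=[14,20] mem=[0,0,14,0]
After op 13 (dup): stack=[14,20,20] mem=[0,0,14,0]
After op 14 (push 20): stack=[14,20,20,20] mem=[0,0,14,0]
After op 15 (/): stack=[14,20,1] mem=[0,0,14,0]

[14, 20, 1]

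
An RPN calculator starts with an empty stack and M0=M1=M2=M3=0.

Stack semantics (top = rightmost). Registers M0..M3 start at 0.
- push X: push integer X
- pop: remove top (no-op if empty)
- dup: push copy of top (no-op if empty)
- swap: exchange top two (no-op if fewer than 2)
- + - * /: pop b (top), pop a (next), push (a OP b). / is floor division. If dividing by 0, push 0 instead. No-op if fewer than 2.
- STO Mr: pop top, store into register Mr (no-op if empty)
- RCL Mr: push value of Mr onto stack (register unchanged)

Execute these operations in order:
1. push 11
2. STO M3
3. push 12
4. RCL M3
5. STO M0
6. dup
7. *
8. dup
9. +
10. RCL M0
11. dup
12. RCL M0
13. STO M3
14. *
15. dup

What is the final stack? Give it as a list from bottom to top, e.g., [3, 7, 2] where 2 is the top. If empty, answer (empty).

After op 1 (push 11): stack=[11] mem=[0,0,0,0]
After op 2 (STO M3): stack=[empty] mem=[0,0,0,11]
After op 3 (push 12): stack=[12] mem=[0,0,0,11]
After op 4 (RCL M3): stack=[12,11] mem=[0,0,0,11]
After op 5 (STO M0): stack=[12] mem=[11,0,0,11]
After op 6 (dup): stack=[12,12] mem=[11,0,0,11]
After op 7 (*): stack=[144] mem=[11,0,0,11]
After op 8 (dup): stack=[144,144] mem=[11,0,0,11]
After op 9 (+): stack=[288] mem=[11,0,0,11]
After op 10 (RCL M0): stack=[288,11] mem=[11,0,0,11]
After op 11 (dup): stack=[288,11,11] mem=[11,0,0,11]
After op 12 (RCL M0): stack=[288,11,11,11] mem=[11,0,0,11]
After op 13 (STO M3): stack=[288,11,11] mem=[11,0,0,11]
After op 14 (*): stack=[288,121] mem=[11,0,0,11]
After op 15 (dup): stack=[288,121,121] mem=[11,0,0,11]

Answer: [288, 121, 121]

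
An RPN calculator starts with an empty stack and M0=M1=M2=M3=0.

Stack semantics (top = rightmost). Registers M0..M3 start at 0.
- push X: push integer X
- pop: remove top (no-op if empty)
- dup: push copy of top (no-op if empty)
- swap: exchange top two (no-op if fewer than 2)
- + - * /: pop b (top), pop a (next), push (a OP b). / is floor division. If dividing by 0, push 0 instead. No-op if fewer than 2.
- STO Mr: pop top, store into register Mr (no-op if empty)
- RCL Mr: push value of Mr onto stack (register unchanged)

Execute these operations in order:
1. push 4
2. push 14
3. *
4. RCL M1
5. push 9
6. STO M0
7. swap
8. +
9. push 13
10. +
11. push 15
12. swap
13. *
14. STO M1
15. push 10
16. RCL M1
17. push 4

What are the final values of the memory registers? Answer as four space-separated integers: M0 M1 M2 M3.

After op 1 (push 4): stack=[4] mem=[0,0,0,0]
After op 2 (push 14): stack=[4,14] mem=[0,0,0,0]
After op 3 (*): stack=[56] mem=[0,0,0,0]
After op 4 (RCL M1): stack=[56,0] mem=[0,0,0,0]
After op 5 (push 9): stack=[56,0,9] mem=[0,0,0,0]
After op 6 (STO M0): stack=[56,0] mem=[9,0,0,0]
After op 7 (swap): stack=[0,56] mem=[9,0,0,0]
After op 8 (+): stack=[56] mem=[9,0,0,0]
After op 9 (push 13): stack=[56,13] mem=[9,0,0,0]
After op 10 (+): stack=[69] mem=[9,0,0,0]
After op 11 (push 15): stack=[69,15] mem=[9,0,0,0]
After op 12 (swap): stack=[15,69] mem=[9,0,0,0]
After op 13 (*): stack=[1035] mem=[9,0,0,0]
After op 14 (STO M1): stack=[empty] mem=[9,1035,0,0]
After op 15 (push 10): stack=[10] mem=[9,1035,0,0]
After op 16 (RCL M1): stack=[10,1035] mem=[9,1035,0,0]
After op 17 (push 4): stack=[10,1035,4] mem=[9,1035,0,0]

Answer: 9 1035 0 0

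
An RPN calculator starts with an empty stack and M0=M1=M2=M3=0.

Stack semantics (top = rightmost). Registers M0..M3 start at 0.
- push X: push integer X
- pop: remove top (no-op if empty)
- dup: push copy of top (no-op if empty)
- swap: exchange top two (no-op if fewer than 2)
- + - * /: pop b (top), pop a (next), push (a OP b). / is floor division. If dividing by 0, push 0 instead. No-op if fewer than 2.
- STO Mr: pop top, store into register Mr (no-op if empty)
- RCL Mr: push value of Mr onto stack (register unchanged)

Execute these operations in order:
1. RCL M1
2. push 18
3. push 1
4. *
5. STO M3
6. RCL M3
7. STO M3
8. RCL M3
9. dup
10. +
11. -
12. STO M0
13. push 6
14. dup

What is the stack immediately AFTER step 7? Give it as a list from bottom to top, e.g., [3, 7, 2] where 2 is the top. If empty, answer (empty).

After op 1 (RCL M1): stack=[0] mem=[0,0,0,0]
After op 2 (push 18): stack=[0,18] mem=[0,0,0,0]
After op 3 (push 1): stack=[0,18,1] mem=[0,0,0,0]
After op 4 (*): stack=[0,18] mem=[0,0,0,0]
After op 5 (STO M3): stack=[0] mem=[0,0,0,18]
After op 6 (RCL M3): stack=[0,18] mem=[0,0,0,18]
After op 7 (STO M3): stack=[0] mem=[0,0,0,18]

[0]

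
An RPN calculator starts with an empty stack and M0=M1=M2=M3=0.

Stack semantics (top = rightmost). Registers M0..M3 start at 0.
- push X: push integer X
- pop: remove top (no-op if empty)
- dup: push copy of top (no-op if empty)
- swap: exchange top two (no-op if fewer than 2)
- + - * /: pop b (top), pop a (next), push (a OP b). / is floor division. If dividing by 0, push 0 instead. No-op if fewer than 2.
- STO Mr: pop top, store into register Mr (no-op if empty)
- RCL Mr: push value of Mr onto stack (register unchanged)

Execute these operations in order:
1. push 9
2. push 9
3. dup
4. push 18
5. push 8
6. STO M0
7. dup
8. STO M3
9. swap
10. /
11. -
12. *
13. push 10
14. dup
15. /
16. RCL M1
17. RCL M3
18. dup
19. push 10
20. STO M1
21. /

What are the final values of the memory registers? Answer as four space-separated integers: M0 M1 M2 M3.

After op 1 (push 9): stack=[9] mem=[0,0,0,0]
After op 2 (push 9): stack=[9,9] mem=[0,0,0,0]
After op 3 (dup): stack=[9,9,9] mem=[0,0,0,0]
After op 4 (push 18): stack=[9,9,9,18] mem=[0,0,0,0]
After op 5 (push 8): stack=[9,9,9,18,8] mem=[0,0,0,0]
After op 6 (STO M0): stack=[9,9,9,18] mem=[8,0,0,0]
After op 7 (dup): stack=[9,9,9,18,18] mem=[8,0,0,0]
After op 8 (STO M3): stack=[9,9,9,18] mem=[8,0,0,18]
After op 9 (swap): stack=[9,9,18,9] mem=[8,0,0,18]
After op 10 (/): stack=[9,9,2] mem=[8,0,0,18]
After op 11 (-): stack=[9,7] mem=[8,0,0,18]
After op 12 (*): stack=[63] mem=[8,0,0,18]
After op 13 (push 10): stack=[63,10] mem=[8,0,0,18]
After op 14 (dup): stack=[63,10,10] mem=[8,0,0,18]
After op 15 (/): stack=[63,1] mem=[8,0,0,18]
After op 16 (RCL M1): stack=[63,1,0] mem=[8,0,0,18]
After op 17 (RCL M3): stack=[63,1,0,18] mem=[8,0,0,18]
After op 18 (dup): stack=[63,1,0,18,18] mem=[8,0,0,18]
After op 19 (push 10): stack=[63,1,0,18,18,10] mem=[8,0,0,18]
After op 20 (STO M1): stack=[63,1,0,18,18] mem=[8,10,0,18]
After op 21 (/): stack=[63,1,0,1] mem=[8,10,0,18]

Answer: 8 10 0 18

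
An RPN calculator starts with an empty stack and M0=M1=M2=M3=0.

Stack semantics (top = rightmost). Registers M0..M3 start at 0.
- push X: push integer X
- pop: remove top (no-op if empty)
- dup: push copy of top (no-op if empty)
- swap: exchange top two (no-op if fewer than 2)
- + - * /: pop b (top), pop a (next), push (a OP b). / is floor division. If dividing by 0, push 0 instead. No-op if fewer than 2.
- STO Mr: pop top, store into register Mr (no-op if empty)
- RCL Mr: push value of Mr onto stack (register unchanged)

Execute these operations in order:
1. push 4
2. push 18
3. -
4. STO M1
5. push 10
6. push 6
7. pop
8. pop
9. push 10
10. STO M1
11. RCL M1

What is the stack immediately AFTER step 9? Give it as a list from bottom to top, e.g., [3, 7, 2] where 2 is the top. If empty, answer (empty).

After op 1 (push 4): stack=[4] mem=[0,0,0,0]
After op 2 (push 18): stack=[4,18] mem=[0,0,0,0]
After op 3 (-): stack=[-14] mem=[0,0,0,0]
After op 4 (STO M1): stack=[empty] mem=[0,-14,0,0]
After op 5 (push 10): stack=[10] mem=[0,-14,0,0]
After op 6 (push 6): stack=[10,6] mem=[0,-14,0,0]
After op 7 (pop): stack=[10] mem=[0,-14,0,0]
After op 8 (pop): stack=[empty] mem=[0,-14,0,0]
After op 9 (push 10): stack=[10] mem=[0,-14,0,0]

[10]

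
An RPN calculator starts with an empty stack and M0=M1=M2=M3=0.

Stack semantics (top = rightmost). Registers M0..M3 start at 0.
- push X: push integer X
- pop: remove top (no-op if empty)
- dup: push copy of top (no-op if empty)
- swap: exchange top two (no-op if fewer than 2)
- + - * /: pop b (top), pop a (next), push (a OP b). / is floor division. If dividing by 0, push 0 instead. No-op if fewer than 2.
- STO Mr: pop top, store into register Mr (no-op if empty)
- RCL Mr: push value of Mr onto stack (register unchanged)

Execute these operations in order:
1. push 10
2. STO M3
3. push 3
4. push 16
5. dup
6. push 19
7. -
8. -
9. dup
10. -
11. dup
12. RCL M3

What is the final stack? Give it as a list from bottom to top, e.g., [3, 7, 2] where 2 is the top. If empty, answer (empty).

After op 1 (push 10): stack=[10] mem=[0,0,0,0]
After op 2 (STO M3): stack=[empty] mem=[0,0,0,10]
After op 3 (push 3): stack=[3] mem=[0,0,0,10]
After op 4 (push 16): stack=[3,16] mem=[0,0,0,10]
After op 5 (dup): stack=[3,16,16] mem=[0,0,0,10]
After op 6 (push 19): stack=[3,16,16,19] mem=[0,0,0,10]
After op 7 (-): stack=[3,16,-3] mem=[0,0,0,10]
After op 8 (-): stack=[3,19] mem=[0,0,0,10]
After op 9 (dup): stack=[3,19,19] mem=[0,0,0,10]
After op 10 (-): stack=[3,0] mem=[0,0,0,10]
After op 11 (dup): stack=[3,0,0] mem=[0,0,0,10]
After op 12 (RCL M3): stack=[3,0,0,10] mem=[0,0,0,10]

Answer: [3, 0, 0, 10]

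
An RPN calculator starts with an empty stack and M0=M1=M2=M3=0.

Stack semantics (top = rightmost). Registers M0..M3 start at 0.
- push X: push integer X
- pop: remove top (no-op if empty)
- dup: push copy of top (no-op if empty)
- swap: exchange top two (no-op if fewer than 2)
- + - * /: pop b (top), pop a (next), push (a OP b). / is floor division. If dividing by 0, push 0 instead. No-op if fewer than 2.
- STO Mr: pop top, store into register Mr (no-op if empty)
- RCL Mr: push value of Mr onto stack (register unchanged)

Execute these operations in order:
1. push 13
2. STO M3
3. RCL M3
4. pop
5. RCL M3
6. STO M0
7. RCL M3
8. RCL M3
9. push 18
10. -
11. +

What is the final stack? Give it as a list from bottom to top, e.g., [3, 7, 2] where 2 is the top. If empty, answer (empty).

Answer: [8]

Derivation:
After op 1 (push 13): stack=[13] mem=[0,0,0,0]
After op 2 (STO M3): stack=[empty] mem=[0,0,0,13]
After op 3 (RCL M3): stack=[13] mem=[0,0,0,13]
After op 4 (pop): stack=[empty] mem=[0,0,0,13]
After op 5 (RCL M3): stack=[13] mem=[0,0,0,13]
After op 6 (STO M0): stack=[empty] mem=[13,0,0,13]
After op 7 (RCL M3): stack=[13] mem=[13,0,0,13]
After op 8 (RCL M3): stack=[13,13] mem=[13,0,0,13]
After op 9 (push 18): stack=[13,13,18] mem=[13,0,0,13]
After op 10 (-): stack=[13,-5] mem=[13,0,0,13]
After op 11 (+): stack=[8] mem=[13,0,0,13]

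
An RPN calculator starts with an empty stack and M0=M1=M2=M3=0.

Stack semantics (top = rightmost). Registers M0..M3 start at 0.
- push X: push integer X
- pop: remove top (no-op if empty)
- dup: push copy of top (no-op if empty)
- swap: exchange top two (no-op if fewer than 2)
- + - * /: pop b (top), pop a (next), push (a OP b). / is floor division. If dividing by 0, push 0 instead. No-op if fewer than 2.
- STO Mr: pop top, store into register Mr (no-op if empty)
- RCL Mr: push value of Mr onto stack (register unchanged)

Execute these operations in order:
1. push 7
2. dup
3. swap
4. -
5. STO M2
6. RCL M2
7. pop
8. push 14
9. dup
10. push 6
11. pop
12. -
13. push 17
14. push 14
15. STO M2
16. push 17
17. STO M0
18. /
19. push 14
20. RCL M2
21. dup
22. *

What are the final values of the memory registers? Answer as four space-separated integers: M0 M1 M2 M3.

Answer: 17 0 14 0

Derivation:
After op 1 (push 7): stack=[7] mem=[0,0,0,0]
After op 2 (dup): stack=[7,7] mem=[0,0,0,0]
After op 3 (swap): stack=[7,7] mem=[0,0,0,0]
After op 4 (-): stack=[0] mem=[0,0,0,0]
After op 5 (STO M2): stack=[empty] mem=[0,0,0,0]
After op 6 (RCL M2): stack=[0] mem=[0,0,0,0]
After op 7 (pop): stack=[empty] mem=[0,0,0,0]
After op 8 (push 14): stack=[14] mem=[0,0,0,0]
After op 9 (dup): stack=[14,14] mem=[0,0,0,0]
After op 10 (push 6): stack=[14,14,6] mem=[0,0,0,0]
After op 11 (pop): stack=[14,14] mem=[0,0,0,0]
After op 12 (-): stack=[0] mem=[0,0,0,0]
After op 13 (push 17): stack=[0,17] mem=[0,0,0,0]
After op 14 (push 14): stack=[0,17,14] mem=[0,0,0,0]
After op 15 (STO M2): stack=[0,17] mem=[0,0,14,0]
After op 16 (push 17): stack=[0,17,17] mem=[0,0,14,0]
After op 17 (STO M0): stack=[0,17] mem=[17,0,14,0]
After op 18 (/): stack=[0] mem=[17,0,14,0]
After op 19 (push 14): stack=[0,14] mem=[17,0,14,0]
After op 20 (RCL M2): stack=[0,14,14] mem=[17,0,14,0]
After op 21 (dup): stack=[0,14,14,14] mem=[17,0,14,0]
After op 22 (*): stack=[0,14,196] mem=[17,0,14,0]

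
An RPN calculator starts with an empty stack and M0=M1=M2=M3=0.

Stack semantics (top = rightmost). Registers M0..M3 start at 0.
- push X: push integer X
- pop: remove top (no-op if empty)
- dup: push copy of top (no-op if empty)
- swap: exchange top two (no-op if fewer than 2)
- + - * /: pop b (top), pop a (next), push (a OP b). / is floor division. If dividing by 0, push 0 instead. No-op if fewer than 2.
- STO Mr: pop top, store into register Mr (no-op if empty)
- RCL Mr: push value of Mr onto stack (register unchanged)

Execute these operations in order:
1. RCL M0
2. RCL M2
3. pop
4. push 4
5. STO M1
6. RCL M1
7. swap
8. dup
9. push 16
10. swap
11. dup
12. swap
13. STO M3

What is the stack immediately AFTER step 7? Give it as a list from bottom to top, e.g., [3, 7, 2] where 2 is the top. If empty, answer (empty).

After op 1 (RCL M0): stack=[0] mem=[0,0,0,0]
After op 2 (RCL M2): stack=[0,0] mem=[0,0,0,0]
After op 3 (pop): stack=[0] mem=[0,0,0,0]
After op 4 (push 4): stack=[0,4] mem=[0,0,0,0]
After op 5 (STO M1): stack=[0] mem=[0,4,0,0]
After op 6 (RCL M1): stack=[0,4] mem=[0,4,0,0]
After op 7 (swap): stack=[4,0] mem=[0,4,0,0]

[4, 0]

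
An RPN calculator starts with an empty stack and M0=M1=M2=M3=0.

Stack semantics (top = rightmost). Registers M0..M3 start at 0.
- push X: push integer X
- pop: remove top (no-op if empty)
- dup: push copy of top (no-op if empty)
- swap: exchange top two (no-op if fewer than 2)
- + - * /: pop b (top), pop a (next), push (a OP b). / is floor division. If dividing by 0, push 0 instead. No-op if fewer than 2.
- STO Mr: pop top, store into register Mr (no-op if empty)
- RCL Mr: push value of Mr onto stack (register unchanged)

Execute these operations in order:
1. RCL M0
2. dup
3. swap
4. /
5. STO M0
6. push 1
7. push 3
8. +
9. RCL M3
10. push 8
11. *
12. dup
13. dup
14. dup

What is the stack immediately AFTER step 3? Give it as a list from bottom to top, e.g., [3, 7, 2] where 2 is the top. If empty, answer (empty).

After op 1 (RCL M0): stack=[0] mem=[0,0,0,0]
After op 2 (dup): stack=[0,0] mem=[0,0,0,0]
After op 3 (swap): stack=[0,0] mem=[0,0,0,0]

[0, 0]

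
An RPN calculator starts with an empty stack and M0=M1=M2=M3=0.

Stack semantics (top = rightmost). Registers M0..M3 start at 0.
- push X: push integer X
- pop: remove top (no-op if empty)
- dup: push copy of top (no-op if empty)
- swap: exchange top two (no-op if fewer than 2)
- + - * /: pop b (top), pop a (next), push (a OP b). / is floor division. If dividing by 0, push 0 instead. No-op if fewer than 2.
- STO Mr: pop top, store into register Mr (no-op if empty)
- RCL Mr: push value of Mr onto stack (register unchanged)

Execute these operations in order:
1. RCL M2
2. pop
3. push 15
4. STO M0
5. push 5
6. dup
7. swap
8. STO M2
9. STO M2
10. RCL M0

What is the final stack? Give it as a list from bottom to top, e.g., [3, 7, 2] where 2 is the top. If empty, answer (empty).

Answer: [15]

Derivation:
After op 1 (RCL M2): stack=[0] mem=[0,0,0,0]
After op 2 (pop): stack=[empty] mem=[0,0,0,0]
After op 3 (push 15): stack=[15] mem=[0,0,0,0]
After op 4 (STO M0): stack=[empty] mem=[15,0,0,0]
After op 5 (push 5): stack=[5] mem=[15,0,0,0]
After op 6 (dup): stack=[5,5] mem=[15,0,0,0]
After op 7 (swap): stack=[5,5] mem=[15,0,0,0]
After op 8 (STO M2): stack=[5] mem=[15,0,5,0]
After op 9 (STO M2): stack=[empty] mem=[15,0,5,0]
After op 10 (RCL M0): stack=[15] mem=[15,0,5,0]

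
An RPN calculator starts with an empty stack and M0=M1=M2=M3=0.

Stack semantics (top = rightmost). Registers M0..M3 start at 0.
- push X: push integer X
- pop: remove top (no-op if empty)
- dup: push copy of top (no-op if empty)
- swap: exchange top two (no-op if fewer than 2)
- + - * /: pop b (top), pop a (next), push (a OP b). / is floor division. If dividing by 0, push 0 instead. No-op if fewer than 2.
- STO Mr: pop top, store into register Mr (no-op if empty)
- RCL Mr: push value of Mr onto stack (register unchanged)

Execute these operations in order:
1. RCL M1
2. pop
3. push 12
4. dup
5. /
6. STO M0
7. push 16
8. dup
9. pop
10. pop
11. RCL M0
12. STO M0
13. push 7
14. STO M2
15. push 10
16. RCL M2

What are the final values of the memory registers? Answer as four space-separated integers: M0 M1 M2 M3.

After op 1 (RCL M1): stack=[0] mem=[0,0,0,0]
After op 2 (pop): stack=[empty] mem=[0,0,0,0]
After op 3 (push 12): stack=[12] mem=[0,0,0,0]
After op 4 (dup): stack=[12,12] mem=[0,0,0,0]
After op 5 (/): stack=[1] mem=[0,0,0,0]
After op 6 (STO M0): stack=[empty] mem=[1,0,0,0]
After op 7 (push 16): stack=[16] mem=[1,0,0,0]
After op 8 (dup): stack=[16,16] mem=[1,0,0,0]
After op 9 (pop): stack=[16] mem=[1,0,0,0]
After op 10 (pop): stack=[empty] mem=[1,0,0,0]
After op 11 (RCL M0): stack=[1] mem=[1,0,0,0]
After op 12 (STO M0): stack=[empty] mem=[1,0,0,0]
After op 13 (push 7): stack=[7] mem=[1,0,0,0]
After op 14 (STO M2): stack=[empty] mem=[1,0,7,0]
After op 15 (push 10): stack=[10] mem=[1,0,7,0]
After op 16 (RCL M2): stack=[10,7] mem=[1,0,7,0]

Answer: 1 0 7 0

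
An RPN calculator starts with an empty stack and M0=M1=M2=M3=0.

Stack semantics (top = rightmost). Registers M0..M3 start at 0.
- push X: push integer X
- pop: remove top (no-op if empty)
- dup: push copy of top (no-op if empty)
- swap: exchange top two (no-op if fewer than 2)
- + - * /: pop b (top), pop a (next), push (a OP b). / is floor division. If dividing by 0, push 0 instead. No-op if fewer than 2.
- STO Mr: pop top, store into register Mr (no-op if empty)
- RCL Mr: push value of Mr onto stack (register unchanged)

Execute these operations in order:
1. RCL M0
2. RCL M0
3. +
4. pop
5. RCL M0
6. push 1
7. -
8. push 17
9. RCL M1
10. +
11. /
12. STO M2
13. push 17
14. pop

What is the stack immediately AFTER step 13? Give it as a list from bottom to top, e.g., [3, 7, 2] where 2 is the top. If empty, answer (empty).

After op 1 (RCL M0): stack=[0] mem=[0,0,0,0]
After op 2 (RCL M0): stack=[0,0] mem=[0,0,0,0]
After op 3 (+): stack=[0] mem=[0,0,0,0]
After op 4 (pop): stack=[empty] mem=[0,0,0,0]
After op 5 (RCL M0): stack=[0] mem=[0,0,0,0]
After op 6 (push 1): stack=[0,1] mem=[0,0,0,0]
After op 7 (-): stack=[-1] mem=[0,0,0,0]
After op 8 (push 17): stack=[-1,17] mem=[0,0,0,0]
After op 9 (RCL M1): stack=[-1,17,0] mem=[0,0,0,0]
After op 10 (+): stack=[-1,17] mem=[0,0,0,0]
After op 11 (/): stack=[-1] mem=[0,0,0,0]
After op 12 (STO M2): stack=[empty] mem=[0,0,-1,0]
After op 13 (push 17): stack=[17] mem=[0,0,-1,0]

[17]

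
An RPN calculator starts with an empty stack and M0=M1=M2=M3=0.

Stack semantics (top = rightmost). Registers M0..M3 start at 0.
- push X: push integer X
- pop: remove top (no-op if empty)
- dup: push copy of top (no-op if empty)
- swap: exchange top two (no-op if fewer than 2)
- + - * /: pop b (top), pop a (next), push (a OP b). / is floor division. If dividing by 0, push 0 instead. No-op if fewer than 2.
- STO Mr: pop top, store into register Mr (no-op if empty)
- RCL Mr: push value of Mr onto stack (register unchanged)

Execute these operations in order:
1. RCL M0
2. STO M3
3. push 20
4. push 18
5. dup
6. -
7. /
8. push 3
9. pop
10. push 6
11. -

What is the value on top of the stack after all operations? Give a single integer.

After op 1 (RCL M0): stack=[0] mem=[0,0,0,0]
After op 2 (STO M3): stack=[empty] mem=[0,0,0,0]
After op 3 (push 20): stack=[20] mem=[0,0,0,0]
After op 4 (push 18): stack=[20,18] mem=[0,0,0,0]
After op 5 (dup): stack=[20,18,18] mem=[0,0,0,0]
After op 6 (-): stack=[20,0] mem=[0,0,0,0]
After op 7 (/): stack=[0] mem=[0,0,0,0]
After op 8 (push 3): stack=[0,3] mem=[0,0,0,0]
After op 9 (pop): stack=[0] mem=[0,0,0,0]
After op 10 (push 6): stack=[0,6] mem=[0,0,0,0]
After op 11 (-): stack=[-6] mem=[0,0,0,0]

Answer: -6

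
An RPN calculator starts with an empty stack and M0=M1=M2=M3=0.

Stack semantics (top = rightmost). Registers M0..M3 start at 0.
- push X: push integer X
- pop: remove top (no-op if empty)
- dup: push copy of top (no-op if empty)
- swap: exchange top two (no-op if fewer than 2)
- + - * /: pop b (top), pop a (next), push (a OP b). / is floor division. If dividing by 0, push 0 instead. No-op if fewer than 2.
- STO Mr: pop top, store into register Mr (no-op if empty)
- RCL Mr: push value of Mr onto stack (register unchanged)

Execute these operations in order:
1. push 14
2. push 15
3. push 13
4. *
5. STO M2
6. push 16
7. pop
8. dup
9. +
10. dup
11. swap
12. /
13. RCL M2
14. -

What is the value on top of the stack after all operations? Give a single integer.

After op 1 (push 14): stack=[14] mem=[0,0,0,0]
After op 2 (push 15): stack=[14,15] mem=[0,0,0,0]
After op 3 (push 13): stack=[14,15,13] mem=[0,0,0,0]
After op 4 (*): stack=[14,195] mem=[0,0,0,0]
After op 5 (STO M2): stack=[14] mem=[0,0,195,0]
After op 6 (push 16): stack=[14,16] mem=[0,0,195,0]
After op 7 (pop): stack=[14] mem=[0,0,195,0]
After op 8 (dup): stack=[14,14] mem=[0,0,195,0]
After op 9 (+): stack=[28] mem=[0,0,195,0]
After op 10 (dup): stack=[28,28] mem=[0,0,195,0]
After op 11 (swap): stack=[28,28] mem=[0,0,195,0]
After op 12 (/): stack=[1] mem=[0,0,195,0]
After op 13 (RCL M2): stack=[1,195] mem=[0,0,195,0]
After op 14 (-): stack=[-194] mem=[0,0,195,0]

Answer: -194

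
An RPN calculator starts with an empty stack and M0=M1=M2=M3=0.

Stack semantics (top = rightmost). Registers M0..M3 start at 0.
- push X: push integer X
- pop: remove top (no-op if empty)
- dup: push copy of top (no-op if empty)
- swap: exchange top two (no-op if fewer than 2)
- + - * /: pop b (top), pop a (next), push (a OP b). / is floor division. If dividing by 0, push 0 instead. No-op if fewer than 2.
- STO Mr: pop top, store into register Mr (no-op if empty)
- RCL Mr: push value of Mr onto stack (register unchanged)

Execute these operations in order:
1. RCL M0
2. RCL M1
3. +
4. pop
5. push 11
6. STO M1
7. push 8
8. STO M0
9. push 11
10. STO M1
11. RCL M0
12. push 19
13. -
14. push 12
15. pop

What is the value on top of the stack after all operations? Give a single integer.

Answer: -11

Derivation:
After op 1 (RCL M0): stack=[0] mem=[0,0,0,0]
After op 2 (RCL M1): stack=[0,0] mem=[0,0,0,0]
After op 3 (+): stack=[0] mem=[0,0,0,0]
After op 4 (pop): stack=[empty] mem=[0,0,0,0]
After op 5 (push 11): stack=[11] mem=[0,0,0,0]
After op 6 (STO M1): stack=[empty] mem=[0,11,0,0]
After op 7 (push 8): stack=[8] mem=[0,11,0,0]
After op 8 (STO M0): stack=[empty] mem=[8,11,0,0]
After op 9 (push 11): stack=[11] mem=[8,11,0,0]
After op 10 (STO M1): stack=[empty] mem=[8,11,0,0]
After op 11 (RCL M0): stack=[8] mem=[8,11,0,0]
After op 12 (push 19): stack=[8,19] mem=[8,11,0,0]
After op 13 (-): stack=[-11] mem=[8,11,0,0]
After op 14 (push 12): stack=[-11,12] mem=[8,11,0,0]
After op 15 (pop): stack=[-11] mem=[8,11,0,0]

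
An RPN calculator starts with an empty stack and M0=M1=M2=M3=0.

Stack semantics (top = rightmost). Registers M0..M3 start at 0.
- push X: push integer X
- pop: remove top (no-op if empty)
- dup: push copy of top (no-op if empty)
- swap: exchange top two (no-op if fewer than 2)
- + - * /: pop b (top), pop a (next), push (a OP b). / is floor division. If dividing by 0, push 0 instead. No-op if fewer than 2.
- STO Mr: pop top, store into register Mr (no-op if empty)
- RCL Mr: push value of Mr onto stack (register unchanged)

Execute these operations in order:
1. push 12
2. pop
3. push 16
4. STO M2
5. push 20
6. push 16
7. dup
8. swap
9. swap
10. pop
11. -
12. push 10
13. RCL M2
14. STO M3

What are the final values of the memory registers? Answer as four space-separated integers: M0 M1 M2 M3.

Answer: 0 0 16 16

Derivation:
After op 1 (push 12): stack=[12] mem=[0,0,0,0]
After op 2 (pop): stack=[empty] mem=[0,0,0,0]
After op 3 (push 16): stack=[16] mem=[0,0,0,0]
After op 4 (STO M2): stack=[empty] mem=[0,0,16,0]
After op 5 (push 20): stack=[20] mem=[0,0,16,0]
After op 6 (push 16): stack=[20,16] mem=[0,0,16,0]
After op 7 (dup): stack=[20,16,16] mem=[0,0,16,0]
After op 8 (swap): stack=[20,16,16] mem=[0,0,16,0]
After op 9 (swap): stack=[20,16,16] mem=[0,0,16,0]
After op 10 (pop): stack=[20,16] mem=[0,0,16,0]
After op 11 (-): stack=[4] mem=[0,0,16,0]
After op 12 (push 10): stack=[4,10] mem=[0,0,16,0]
After op 13 (RCL M2): stack=[4,10,16] mem=[0,0,16,0]
After op 14 (STO M3): stack=[4,10] mem=[0,0,16,16]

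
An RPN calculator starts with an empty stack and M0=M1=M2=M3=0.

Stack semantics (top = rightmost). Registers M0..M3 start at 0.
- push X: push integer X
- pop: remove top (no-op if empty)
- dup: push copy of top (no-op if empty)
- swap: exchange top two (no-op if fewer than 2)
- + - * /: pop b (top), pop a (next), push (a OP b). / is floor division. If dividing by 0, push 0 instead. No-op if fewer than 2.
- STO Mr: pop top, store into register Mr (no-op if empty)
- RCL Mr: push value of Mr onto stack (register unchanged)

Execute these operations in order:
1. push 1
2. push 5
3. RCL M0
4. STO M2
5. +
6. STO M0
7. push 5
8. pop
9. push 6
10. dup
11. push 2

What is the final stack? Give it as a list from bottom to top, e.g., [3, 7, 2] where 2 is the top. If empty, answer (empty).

After op 1 (push 1): stack=[1] mem=[0,0,0,0]
After op 2 (push 5): stack=[1,5] mem=[0,0,0,0]
After op 3 (RCL M0): stack=[1,5,0] mem=[0,0,0,0]
After op 4 (STO M2): stack=[1,5] mem=[0,0,0,0]
After op 5 (+): stack=[6] mem=[0,0,0,0]
After op 6 (STO M0): stack=[empty] mem=[6,0,0,0]
After op 7 (push 5): stack=[5] mem=[6,0,0,0]
After op 8 (pop): stack=[empty] mem=[6,0,0,0]
After op 9 (push 6): stack=[6] mem=[6,0,0,0]
After op 10 (dup): stack=[6,6] mem=[6,0,0,0]
After op 11 (push 2): stack=[6,6,2] mem=[6,0,0,0]

Answer: [6, 6, 2]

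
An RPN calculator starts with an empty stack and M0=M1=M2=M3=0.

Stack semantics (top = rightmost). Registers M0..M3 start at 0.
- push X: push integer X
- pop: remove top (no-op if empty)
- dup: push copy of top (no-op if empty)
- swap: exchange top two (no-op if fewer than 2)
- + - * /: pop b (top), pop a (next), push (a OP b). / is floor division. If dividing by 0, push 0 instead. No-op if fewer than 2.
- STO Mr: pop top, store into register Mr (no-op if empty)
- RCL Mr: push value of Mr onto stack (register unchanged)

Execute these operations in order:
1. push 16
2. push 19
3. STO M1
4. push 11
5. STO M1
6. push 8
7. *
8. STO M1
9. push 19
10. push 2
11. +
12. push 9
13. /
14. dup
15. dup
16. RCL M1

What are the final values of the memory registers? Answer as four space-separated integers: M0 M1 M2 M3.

Answer: 0 128 0 0

Derivation:
After op 1 (push 16): stack=[16] mem=[0,0,0,0]
After op 2 (push 19): stack=[16,19] mem=[0,0,0,0]
After op 3 (STO M1): stack=[16] mem=[0,19,0,0]
After op 4 (push 11): stack=[16,11] mem=[0,19,0,0]
After op 5 (STO M1): stack=[16] mem=[0,11,0,0]
After op 6 (push 8): stack=[16,8] mem=[0,11,0,0]
After op 7 (*): stack=[128] mem=[0,11,0,0]
After op 8 (STO M1): stack=[empty] mem=[0,128,0,0]
After op 9 (push 19): stack=[19] mem=[0,128,0,0]
After op 10 (push 2): stack=[19,2] mem=[0,128,0,0]
After op 11 (+): stack=[21] mem=[0,128,0,0]
After op 12 (push 9): stack=[21,9] mem=[0,128,0,0]
After op 13 (/): stack=[2] mem=[0,128,0,0]
After op 14 (dup): stack=[2,2] mem=[0,128,0,0]
After op 15 (dup): stack=[2,2,2] mem=[0,128,0,0]
After op 16 (RCL M1): stack=[2,2,2,128] mem=[0,128,0,0]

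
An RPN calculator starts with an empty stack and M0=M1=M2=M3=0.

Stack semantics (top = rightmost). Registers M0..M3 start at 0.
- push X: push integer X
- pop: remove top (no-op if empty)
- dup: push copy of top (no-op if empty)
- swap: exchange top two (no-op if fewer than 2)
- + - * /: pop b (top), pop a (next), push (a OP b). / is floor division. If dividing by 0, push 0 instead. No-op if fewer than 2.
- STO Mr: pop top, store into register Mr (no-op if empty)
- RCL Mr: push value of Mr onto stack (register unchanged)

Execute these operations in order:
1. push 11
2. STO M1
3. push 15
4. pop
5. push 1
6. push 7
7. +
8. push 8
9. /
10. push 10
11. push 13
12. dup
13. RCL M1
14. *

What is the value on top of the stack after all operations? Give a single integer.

Answer: 143

Derivation:
After op 1 (push 11): stack=[11] mem=[0,0,0,0]
After op 2 (STO M1): stack=[empty] mem=[0,11,0,0]
After op 3 (push 15): stack=[15] mem=[0,11,0,0]
After op 4 (pop): stack=[empty] mem=[0,11,0,0]
After op 5 (push 1): stack=[1] mem=[0,11,0,0]
After op 6 (push 7): stack=[1,7] mem=[0,11,0,0]
After op 7 (+): stack=[8] mem=[0,11,0,0]
After op 8 (push 8): stack=[8,8] mem=[0,11,0,0]
After op 9 (/): stack=[1] mem=[0,11,0,0]
After op 10 (push 10): stack=[1,10] mem=[0,11,0,0]
After op 11 (push 13): stack=[1,10,13] mem=[0,11,0,0]
After op 12 (dup): stack=[1,10,13,13] mem=[0,11,0,0]
After op 13 (RCL M1): stack=[1,10,13,13,11] mem=[0,11,0,0]
After op 14 (*): stack=[1,10,13,143] mem=[0,11,0,0]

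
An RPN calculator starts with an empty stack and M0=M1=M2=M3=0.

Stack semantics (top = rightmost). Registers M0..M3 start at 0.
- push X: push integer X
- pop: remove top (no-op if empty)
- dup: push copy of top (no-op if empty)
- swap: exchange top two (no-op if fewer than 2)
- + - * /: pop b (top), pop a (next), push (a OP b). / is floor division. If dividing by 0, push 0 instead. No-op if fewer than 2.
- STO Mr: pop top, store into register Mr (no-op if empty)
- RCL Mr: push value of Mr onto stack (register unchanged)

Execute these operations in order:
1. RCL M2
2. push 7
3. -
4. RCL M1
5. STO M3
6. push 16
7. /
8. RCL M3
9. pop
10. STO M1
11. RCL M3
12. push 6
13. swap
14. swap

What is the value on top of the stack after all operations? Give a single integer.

After op 1 (RCL M2): stack=[0] mem=[0,0,0,0]
After op 2 (push 7): stack=[0,7] mem=[0,0,0,0]
After op 3 (-): stack=[-7] mem=[0,0,0,0]
After op 4 (RCL M1): stack=[-7,0] mem=[0,0,0,0]
After op 5 (STO M3): stack=[-7] mem=[0,0,0,0]
After op 6 (push 16): stack=[-7,16] mem=[0,0,0,0]
After op 7 (/): stack=[-1] mem=[0,0,0,0]
After op 8 (RCL M3): stack=[-1,0] mem=[0,0,0,0]
After op 9 (pop): stack=[-1] mem=[0,0,0,0]
After op 10 (STO M1): stack=[empty] mem=[0,-1,0,0]
After op 11 (RCL M3): stack=[0] mem=[0,-1,0,0]
After op 12 (push 6): stack=[0,6] mem=[0,-1,0,0]
After op 13 (swap): stack=[6,0] mem=[0,-1,0,0]
After op 14 (swap): stack=[0,6] mem=[0,-1,0,0]

Answer: 6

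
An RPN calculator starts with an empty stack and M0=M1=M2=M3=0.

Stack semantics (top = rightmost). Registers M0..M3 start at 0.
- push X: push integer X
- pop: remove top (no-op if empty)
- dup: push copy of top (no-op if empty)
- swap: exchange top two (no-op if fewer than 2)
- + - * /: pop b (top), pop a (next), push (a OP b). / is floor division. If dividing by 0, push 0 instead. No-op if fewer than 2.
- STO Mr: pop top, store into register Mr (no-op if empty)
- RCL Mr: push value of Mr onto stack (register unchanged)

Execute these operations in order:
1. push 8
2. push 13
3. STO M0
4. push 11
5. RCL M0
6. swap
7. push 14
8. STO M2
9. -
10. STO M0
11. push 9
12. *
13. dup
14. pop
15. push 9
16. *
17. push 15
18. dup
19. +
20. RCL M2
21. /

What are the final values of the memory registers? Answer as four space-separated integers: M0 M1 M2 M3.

Answer: 2 0 14 0

Derivation:
After op 1 (push 8): stack=[8] mem=[0,0,0,0]
After op 2 (push 13): stack=[8,13] mem=[0,0,0,0]
After op 3 (STO M0): stack=[8] mem=[13,0,0,0]
After op 4 (push 11): stack=[8,11] mem=[13,0,0,0]
After op 5 (RCL M0): stack=[8,11,13] mem=[13,0,0,0]
After op 6 (swap): stack=[8,13,11] mem=[13,0,0,0]
After op 7 (push 14): stack=[8,13,11,14] mem=[13,0,0,0]
After op 8 (STO M2): stack=[8,13,11] mem=[13,0,14,0]
After op 9 (-): stack=[8,2] mem=[13,0,14,0]
After op 10 (STO M0): stack=[8] mem=[2,0,14,0]
After op 11 (push 9): stack=[8,9] mem=[2,0,14,0]
After op 12 (*): stack=[72] mem=[2,0,14,0]
After op 13 (dup): stack=[72,72] mem=[2,0,14,0]
After op 14 (pop): stack=[72] mem=[2,0,14,0]
After op 15 (push 9): stack=[72,9] mem=[2,0,14,0]
After op 16 (*): stack=[648] mem=[2,0,14,0]
After op 17 (push 15): stack=[648,15] mem=[2,0,14,0]
After op 18 (dup): stack=[648,15,15] mem=[2,0,14,0]
After op 19 (+): stack=[648,30] mem=[2,0,14,0]
After op 20 (RCL M2): stack=[648,30,14] mem=[2,0,14,0]
After op 21 (/): stack=[648,2] mem=[2,0,14,0]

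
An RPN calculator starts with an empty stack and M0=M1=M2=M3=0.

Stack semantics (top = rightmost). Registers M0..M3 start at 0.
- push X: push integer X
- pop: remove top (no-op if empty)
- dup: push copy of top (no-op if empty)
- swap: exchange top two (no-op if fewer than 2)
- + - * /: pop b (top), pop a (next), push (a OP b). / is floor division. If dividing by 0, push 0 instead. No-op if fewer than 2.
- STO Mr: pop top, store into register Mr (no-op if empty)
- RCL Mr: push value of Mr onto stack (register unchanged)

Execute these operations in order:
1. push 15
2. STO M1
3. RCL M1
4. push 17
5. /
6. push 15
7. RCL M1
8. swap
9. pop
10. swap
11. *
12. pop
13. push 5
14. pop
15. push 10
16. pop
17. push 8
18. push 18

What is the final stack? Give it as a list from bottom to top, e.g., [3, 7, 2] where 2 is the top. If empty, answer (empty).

After op 1 (push 15): stack=[15] mem=[0,0,0,0]
After op 2 (STO M1): stack=[empty] mem=[0,15,0,0]
After op 3 (RCL M1): stack=[15] mem=[0,15,0,0]
After op 4 (push 17): stack=[15,17] mem=[0,15,0,0]
After op 5 (/): stack=[0] mem=[0,15,0,0]
After op 6 (push 15): stack=[0,15] mem=[0,15,0,0]
After op 7 (RCL M1): stack=[0,15,15] mem=[0,15,0,0]
After op 8 (swap): stack=[0,15,15] mem=[0,15,0,0]
After op 9 (pop): stack=[0,15] mem=[0,15,0,0]
After op 10 (swap): stack=[15,0] mem=[0,15,0,0]
After op 11 (*): stack=[0] mem=[0,15,0,0]
After op 12 (pop): stack=[empty] mem=[0,15,0,0]
After op 13 (push 5): stack=[5] mem=[0,15,0,0]
After op 14 (pop): stack=[empty] mem=[0,15,0,0]
After op 15 (push 10): stack=[10] mem=[0,15,0,0]
After op 16 (pop): stack=[empty] mem=[0,15,0,0]
After op 17 (push 8): stack=[8] mem=[0,15,0,0]
After op 18 (push 18): stack=[8,18] mem=[0,15,0,0]

Answer: [8, 18]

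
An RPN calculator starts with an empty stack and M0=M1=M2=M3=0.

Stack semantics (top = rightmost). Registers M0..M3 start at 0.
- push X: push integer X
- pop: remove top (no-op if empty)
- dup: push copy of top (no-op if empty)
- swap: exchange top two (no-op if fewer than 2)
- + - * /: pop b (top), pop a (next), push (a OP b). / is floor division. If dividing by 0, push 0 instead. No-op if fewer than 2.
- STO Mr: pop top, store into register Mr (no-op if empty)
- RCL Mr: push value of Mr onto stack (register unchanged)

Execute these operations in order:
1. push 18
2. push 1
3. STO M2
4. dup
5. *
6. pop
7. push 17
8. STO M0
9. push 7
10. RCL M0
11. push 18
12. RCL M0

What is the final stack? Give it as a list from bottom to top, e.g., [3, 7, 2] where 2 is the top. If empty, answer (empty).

Answer: [7, 17, 18, 17]

Derivation:
After op 1 (push 18): stack=[18] mem=[0,0,0,0]
After op 2 (push 1): stack=[18,1] mem=[0,0,0,0]
After op 3 (STO M2): stack=[18] mem=[0,0,1,0]
After op 4 (dup): stack=[18,18] mem=[0,0,1,0]
After op 5 (*): stack=[324] mem=[0,0,1,0]
After op 6 (pop): stack=[empty] mem=[0,0,1,0]
After op 7 (push 17): stack=[17] mem=[0,0,1,0]
After op 8 (STO M0): stack=[empty] mem=[17,0,1,0]
After op 9 (push 7): stack=[7] mem=[17,0,1,0]
After op 10 (RCL M0): stack=[7,17] mem=[17,0,1,0]
After op 11 (push 18): stack=[7,17,18] mem=[17,0,1,0]
After op 12 (RCL M0): stack=[7,17,18,17] mem=[17,0,1,0]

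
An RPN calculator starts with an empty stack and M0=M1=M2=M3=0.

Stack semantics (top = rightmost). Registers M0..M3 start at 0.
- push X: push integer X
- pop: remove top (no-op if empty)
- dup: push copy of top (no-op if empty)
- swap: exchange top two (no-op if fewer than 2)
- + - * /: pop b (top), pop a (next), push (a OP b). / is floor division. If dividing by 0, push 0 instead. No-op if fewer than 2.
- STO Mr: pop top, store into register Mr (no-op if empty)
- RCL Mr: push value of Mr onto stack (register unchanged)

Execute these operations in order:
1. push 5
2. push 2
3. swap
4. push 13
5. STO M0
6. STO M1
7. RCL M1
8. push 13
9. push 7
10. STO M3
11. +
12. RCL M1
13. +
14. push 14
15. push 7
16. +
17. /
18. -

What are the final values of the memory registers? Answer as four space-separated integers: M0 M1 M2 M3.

After op 1 (push 5): stack=[5] mem=[0,0,0,0]
After op 2 (push 2): stack=[5,2] mem=[0,0,0,0]
After op 3 (swap): stack=[2,5] mem=[0,0,0,0]
After op 4 (push 13): stack=[2,5,13] mem=[0,0,0,0]
After op 5 (STO M0): stack=[2,5] mem=[13,0,0,0]
After op 6 (STO M1): stack=[2] mem=[13,5,0,0]
After op 7 (RCL M1): stack=[2,5] mem=[13,5,0,0]
After op 8 (push 13): stack=[2,5,13] mem=[13,5,0,0]
After op 9 (push 7): stack=[2,5,13,7] mem=[13,5,0,0]
After op 10 (STO M3): stack=[2,5,13] mem=[13,5,0,7]
After op 11 (+): stack=[2,18] mem=[13,5,0,7]
After op 12 (RCL M1): stack=[2,18,5] mem=[13,5,0,7]
After op 13 (+): stack=[2,23] mem=[13,5,0,7]
After op 14 (push 14): stack=[2,23,14] mem=[13,5,0,7]
After op 15 (push 7): stack=[2,23,14,7] mem=[13,5,0,7]
After op 16 (+): stack=[2,23,21] mem=[13,5,0,7]
After op 17 (/): stack=[2,1] mem=[13,5,0,7]
After op 18 (-): stack=[1] mem=[13,5,0,7]

Answer: 13 5 0 7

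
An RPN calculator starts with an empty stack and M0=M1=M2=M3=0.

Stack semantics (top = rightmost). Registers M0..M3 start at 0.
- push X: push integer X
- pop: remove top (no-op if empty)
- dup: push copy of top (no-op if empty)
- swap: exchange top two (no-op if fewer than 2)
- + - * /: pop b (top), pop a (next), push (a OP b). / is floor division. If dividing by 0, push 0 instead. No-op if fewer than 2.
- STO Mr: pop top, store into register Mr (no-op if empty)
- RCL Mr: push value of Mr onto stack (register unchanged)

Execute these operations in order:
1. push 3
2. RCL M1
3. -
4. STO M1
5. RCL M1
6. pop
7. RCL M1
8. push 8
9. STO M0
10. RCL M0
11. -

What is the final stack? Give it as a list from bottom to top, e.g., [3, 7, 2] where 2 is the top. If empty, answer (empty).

Answer: [-5]

Derivation:
After op 1 (push 3): stack=[3] mem=[0,0,0,0]
After op 2 (RCL M1): stack=[3,0] mem=[0,0,0,0]
After op 3 (-): stack=[3] mem=[0,0,0,0]
After op 4 (STO M1): stack=[empty] mem=[0,3,0,0]
After op 5 (RCL M1): stack=[3] mem=[0,3,0,0]
After op 6 (pop): stack=[empty] mem=[0,3,0,0]
After op 7 (RCL M1): stack=[3] mem=[0,3,0,0]
After op 8 (push 8): stack=[3,8] mem=[0,3,0,0]
After op 9 (STO M0): stack=[3] mem=[8,3,0,0]
After op 10 (RCL M0): stack=[3,8] mem=[8,3,0,0]
After op 11 (-): stack=[-5] mem=[8,3,0,0]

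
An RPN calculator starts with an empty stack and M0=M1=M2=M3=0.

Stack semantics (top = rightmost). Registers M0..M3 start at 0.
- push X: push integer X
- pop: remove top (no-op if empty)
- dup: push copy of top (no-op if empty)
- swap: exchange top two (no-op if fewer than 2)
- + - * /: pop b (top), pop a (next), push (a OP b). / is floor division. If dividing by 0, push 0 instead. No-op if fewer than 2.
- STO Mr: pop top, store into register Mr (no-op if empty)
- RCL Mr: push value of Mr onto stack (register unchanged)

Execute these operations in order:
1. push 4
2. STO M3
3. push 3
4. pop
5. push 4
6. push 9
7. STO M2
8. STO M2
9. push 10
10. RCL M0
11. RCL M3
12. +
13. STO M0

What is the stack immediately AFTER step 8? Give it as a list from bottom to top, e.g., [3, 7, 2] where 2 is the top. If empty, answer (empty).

After op 1 (push 4): stack=[4] mem=[0,0,0,0]
After op 2 (STO M3): stack=[empty] mem=[0,0,0,4]
After op 3 (push 3): stack=[3] mem=[0,0,0,4]
After op 4 (pop): stack=[empty] mem=[0,0,0,4]
After op 5 (push 4): stack=[4] mem=[0,0,0,4]
After op 6 (push 9): stack=[4,9] mem=[0,0,0,4]
After op 7 (STO M2): stack=[4] mem=[0,0,9,4]
After op 8 (STO M2): stack=[empty] mem=[0,0,4,4]

(empty)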